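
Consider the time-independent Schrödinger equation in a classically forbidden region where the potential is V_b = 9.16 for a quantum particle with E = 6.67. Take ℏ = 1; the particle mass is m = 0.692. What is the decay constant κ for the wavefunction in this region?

Since E < V_b the TISE in this region is ψ'' = κ²ψ with κ = √(2m(V_b − E))/ℏ.
κ = √(2 × 0.692 × 2.49) = 1.856.

κ = 1.86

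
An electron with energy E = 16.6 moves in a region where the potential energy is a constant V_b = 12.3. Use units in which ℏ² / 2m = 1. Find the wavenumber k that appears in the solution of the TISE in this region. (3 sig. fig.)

k = 2.07

With E > V_b the solution is oscillatory, ψ ∝ e^{±ikx} with k = √(2m(E − V_b))/ℏ.
k = √(2 × 0.5 × 4.3) = 2.074.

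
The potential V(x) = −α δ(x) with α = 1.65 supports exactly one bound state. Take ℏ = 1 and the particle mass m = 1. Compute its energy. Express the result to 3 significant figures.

The bound state is ψ(x) = √κ e^{−κ|x|}. The derivative jump ψ'(0⁺) − ψ'(0⁻) = −(2mα/ℏ²)ψ(0) fixes κ = mα/ℏ² = 1.650.
Then E = −ℏ²κ²/(2m) = −mα²/(2ℏ²) = -1.361.

E = -1.36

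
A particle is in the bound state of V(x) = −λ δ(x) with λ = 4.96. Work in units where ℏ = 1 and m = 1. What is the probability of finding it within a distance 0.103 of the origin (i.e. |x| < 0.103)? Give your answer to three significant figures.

P = 0.640

The normalised bound state is ψ = √κ e^{−κ|x|} with κ = mλ/ℏ² = 4.960.
P(|x| < d) = ∫_{−d}^{d} κ e^{−2κ|x|} dx = 1 − e^{−2κd} = 1 − e^{−1.022} = 0.6400.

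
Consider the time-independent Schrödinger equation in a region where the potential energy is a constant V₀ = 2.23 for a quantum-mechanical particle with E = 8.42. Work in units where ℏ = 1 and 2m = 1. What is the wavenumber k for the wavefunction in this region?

k = 2.49

With E > V₀ the solution is oscillatory, ψ ∝ e^{±ikx} with k = √(2m(E − V₀))/ℏ.
k = √(2 × 0.5 × 6.19) = 2.488.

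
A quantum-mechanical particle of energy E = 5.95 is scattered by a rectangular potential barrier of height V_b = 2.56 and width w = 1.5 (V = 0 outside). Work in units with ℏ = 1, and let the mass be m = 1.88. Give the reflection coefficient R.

E > V_b: inside the barrier k₂ = √(2m(E − V_b))/ℏ = 3.570, k₂w = 5.355.
Matching at both interfaces gives T⁻¹ = 1 + V_b² sin²(k₂w) / [4E(E − V_b)] = 1.052, hence T = 0.951.
R = 1 − T = 0.0495.

R = 0.0495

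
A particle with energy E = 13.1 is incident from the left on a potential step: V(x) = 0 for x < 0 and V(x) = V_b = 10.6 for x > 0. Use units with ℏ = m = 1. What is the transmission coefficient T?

The wavenumbers are k₁ = √(2mE)/ℏ = 5.119 on the left and k₂ = √(2m(E − V_b))/ℏ = 2.236 on the right.
Matching ψ and ψ′ at x = 0 gives r = (k₁ − k₂)/(k₁ + k₂), so R = r² = 0.1536 and T = 1 − R = 0.8464.

T = 0.846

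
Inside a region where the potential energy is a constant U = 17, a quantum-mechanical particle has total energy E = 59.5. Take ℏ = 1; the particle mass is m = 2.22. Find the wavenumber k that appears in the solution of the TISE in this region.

With E > U the solution is oscillatory, ψ ∝ e^{±ikx} with k = √(2m(E − U))/ℏ.
k = √(2 × 2.22 × 42.5) = 13.74.

k = 13.7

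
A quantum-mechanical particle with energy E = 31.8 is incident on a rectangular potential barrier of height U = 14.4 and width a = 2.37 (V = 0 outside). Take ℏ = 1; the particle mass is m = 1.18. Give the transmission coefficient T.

E > U: inside the barrier k₂ = √(2m(E − U))/ℏ = 6.408, k₂a = 15.19.
T = [1 + U² sin²(k₂a) / (4E(E − U))]⁻¹ = 1/1.023 = 0.977.

T = 0.977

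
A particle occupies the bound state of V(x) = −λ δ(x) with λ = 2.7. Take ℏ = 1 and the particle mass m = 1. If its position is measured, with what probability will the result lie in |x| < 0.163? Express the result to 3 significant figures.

The normalised bound state is ψ = √κ e^{−κ|x|} with κ = mλ/ℏ² = 2.700.
P(|x| < d) = ∫_{−d}^{d} κ e^{−2κ|x|} dx = 1 − e^{−2κd} = 1 − e^{−0.8802} = 0.5853.

P = 0.585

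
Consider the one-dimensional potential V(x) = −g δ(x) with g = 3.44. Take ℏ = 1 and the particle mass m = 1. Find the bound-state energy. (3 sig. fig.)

For x ≠ 0 the bound state is ψ ∝ e^{−κ|x|}; integrating the TISE across the delta gives the cusp condition 2κ = 2mg/ℏ², so κ = 3.440.
Then E = −ℏ²κ²/(2m) = −mg²/(2ℏ²) = -5.917.

E = -5.92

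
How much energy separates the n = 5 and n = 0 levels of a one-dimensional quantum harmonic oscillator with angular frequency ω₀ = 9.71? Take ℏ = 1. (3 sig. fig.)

ΔE = 48.6

E_n = ℏω₀(n + ½), so ΔE = (5 − 0) ℏω₀ = 5 × 9.71 = 48.55.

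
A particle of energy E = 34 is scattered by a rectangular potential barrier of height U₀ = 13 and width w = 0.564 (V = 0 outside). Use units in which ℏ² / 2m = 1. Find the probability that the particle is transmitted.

T = 0.984

E > U₀: inside the barrier k₂ = √(2m(E − U₀))/ℏ = 4.583, k₂w = 2.585.
Matching at both interfaces gives T⁻¹ = 1 + U₀² sin²(k₂w) / [4E(E − U₀)] = 1.017, hence T = 0.984.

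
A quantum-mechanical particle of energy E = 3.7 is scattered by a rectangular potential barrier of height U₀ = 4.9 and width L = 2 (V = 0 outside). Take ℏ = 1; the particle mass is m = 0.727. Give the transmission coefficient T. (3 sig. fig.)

Since E < U₀ the interior solution is evanescent with decay constant κ = √(2m(U₀ − E))/ℏ = 1.321.
κL = 2.642, sinh(κL) = 6.984.
The exact tunnelling result is T⁻¹ = 1 + U₀² sinh²(κL) / [4E(U₀ − E)] = 66.94, so T = 0.0149.

T = 0.0149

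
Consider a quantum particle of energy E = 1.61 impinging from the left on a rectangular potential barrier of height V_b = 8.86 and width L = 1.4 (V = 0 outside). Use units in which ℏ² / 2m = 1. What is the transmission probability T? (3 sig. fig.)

E < V_b: inside the barrier ψ ∝ e^{±κx} with κ = √(2m(V_b − E))/ℏ = 2.693.
κL = 3.770, sinh(κL) = 21.67.
The exact tunnelling result is T⁻¹ = 1 + V_b² sinh²(κL) / [4E(V_b − E)] = 790.5, so T = 0.00126.

T = 0.00126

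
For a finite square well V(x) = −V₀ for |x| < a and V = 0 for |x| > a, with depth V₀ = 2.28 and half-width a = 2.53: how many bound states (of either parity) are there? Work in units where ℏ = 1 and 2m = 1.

Define the well-strength parameter z₀ = (a/ℏ)√(2mV₀) = 2.53 × √(2·0.5·2.28) = 3.820.
The even/odd transcendental equations gain one root per π/2 in z₀, giving N = 1 + ⌊2z₀/π⌋ = 1 + ⌊2.432⌋ = 3.

N = 3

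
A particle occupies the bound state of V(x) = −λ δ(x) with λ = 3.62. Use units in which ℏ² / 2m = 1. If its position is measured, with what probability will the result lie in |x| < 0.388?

P = 0.755

The normalised bound state is ψ = √κ e^{−κ|x|} with κ = mλ/ℏ² = 1.810.
P(|x| < d) = ∫_{−d}^{d} κ e^{−2κ|x|} dx = 1 − e^{−2κd} = 1 − e^{−1.405} = 0.7545.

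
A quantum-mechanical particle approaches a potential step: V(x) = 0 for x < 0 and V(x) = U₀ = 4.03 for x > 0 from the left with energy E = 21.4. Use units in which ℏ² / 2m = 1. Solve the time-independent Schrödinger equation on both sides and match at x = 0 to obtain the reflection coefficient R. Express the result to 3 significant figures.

R = 0.00272

On each side the TISE gives plane waves with k = √(2m(E − V))/ℏ: k₁ = √(2·½·21.4) = 4.626, k₂ = √(2·½·17.37) = 4.168.
Continuity of ψ and ψ′ at the step yields the reflection amplitude r = (k₁ − k₂)/(k₁ + k₂) = 0.05211; thus R = |r|² = 0.002716, T = 0.9973.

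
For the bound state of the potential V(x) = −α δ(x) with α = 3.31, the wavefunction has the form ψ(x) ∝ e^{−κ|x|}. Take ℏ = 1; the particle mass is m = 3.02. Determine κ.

Integrate −(ℏ²/2m)ψ'' − αδ(x)ψ = Eψ from −ε to +ε: the ψ'' term gives ψ'(0⁺) − ψ'(0⁻) and the δ term gives −(2mα/ℏ²)ψ(0).
With ψ ∝ e^{−κ|x|} this yields −2κ = −2mα/ℏ², so κ = mα/ℏ² = 9.996.

κ = 10.00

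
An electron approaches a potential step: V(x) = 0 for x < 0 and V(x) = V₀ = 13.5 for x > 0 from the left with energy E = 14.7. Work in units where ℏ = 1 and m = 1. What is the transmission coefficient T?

T = 0.691

On each side the TISE gives plane waves with k = √(2m(E − V))/ℏ: k₁ = √(2·1·14.7) = 5.422, k₂ = √(2·1·1.2) = 1.549.
Matching ψ and ψ′ at x = 0 gives r = (k₁ − k₂)/(k₁ + k₂), so R = r² = 0.3086 and T = 1 − R = 0.6914.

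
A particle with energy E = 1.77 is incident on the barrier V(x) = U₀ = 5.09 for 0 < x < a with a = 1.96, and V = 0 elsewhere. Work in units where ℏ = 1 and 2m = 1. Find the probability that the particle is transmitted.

Since E < U₀ the interior solution is evanescent with decay constant κ = √(2m(U₀ − E))/ℏ = 1.822.
κa = 3.571, sinh(κa) = 17.77.
Matching ψ, ψ′ at both faces gives T = [1 + U₀² sinh²(κa) / (4E(U₀ − E))]⁻¹ = 1/348.9 = 0.00287.

T = 0.00287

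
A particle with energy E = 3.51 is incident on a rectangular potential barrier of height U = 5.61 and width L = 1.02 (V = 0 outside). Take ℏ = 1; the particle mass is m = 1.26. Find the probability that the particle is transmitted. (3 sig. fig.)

Since E < U the interior solution is evanescent with decay constant κ = √(2m(U − E))/ℏ = 2.300.
κL = 2.346, sinh(κL) = 5.176.
Matching ψ, ψ′ at both faces gives T = [1 + U² sinh²(κL) / (4E(U − E))]⁻¹ = 1/29.60 = 0.0338.

T = 0.0338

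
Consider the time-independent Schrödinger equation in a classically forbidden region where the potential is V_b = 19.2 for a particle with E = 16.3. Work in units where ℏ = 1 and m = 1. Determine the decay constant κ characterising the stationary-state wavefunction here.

Since E < V_b the TISE in this region is ψ'' = κ²ψ with κ = √(2m(V_b − E))/ℏ.
κ = √(2 × 1 × 2.9) = 2.408.

κ = 2.41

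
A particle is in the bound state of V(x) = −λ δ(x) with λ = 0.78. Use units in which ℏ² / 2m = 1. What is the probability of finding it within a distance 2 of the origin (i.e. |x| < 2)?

P = 0.790

The normalised bound state is ψ = √κ e^{−κ|x|} with κ = mλ/ℏ² = 0.3900.
P(|x| < d) = ∫_{−d}^{d} κ e^{−2κ|x|} dx = 1 − e^{−2κd} = 1 − e^{−1.560} = 0.7899.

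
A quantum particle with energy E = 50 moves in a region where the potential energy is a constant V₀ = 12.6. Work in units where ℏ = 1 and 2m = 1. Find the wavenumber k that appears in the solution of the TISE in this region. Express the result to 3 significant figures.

With E > V₀ the solution is oscillatory, ψ ∝ e^{±ikx} with k = √(2m(E − V₀))/ℏ.
k = √(2 × 0.5 × 37.4) = 6.116.

k = 6.12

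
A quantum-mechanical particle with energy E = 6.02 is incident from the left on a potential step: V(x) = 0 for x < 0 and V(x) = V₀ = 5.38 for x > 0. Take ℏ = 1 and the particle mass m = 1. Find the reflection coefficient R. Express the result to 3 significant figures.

On each side the TISE gives plane waves with k = √(2m(E − V))/ℏ: k₁ = √(2·1·6.02) = 3.470, k₂ = √(2·1·0.64) = 1.131.
Matching ψ and ψ′ at x = 0 gives r = (k₁ − k₂)/(k₁ + k₂), so R = r² = 0.2583 and T = 1 − R = 0.7417.

R = 0.258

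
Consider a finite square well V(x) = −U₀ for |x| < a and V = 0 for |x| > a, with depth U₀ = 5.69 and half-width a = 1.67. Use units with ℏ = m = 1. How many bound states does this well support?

N = 4

The dimensionless depth is z₀ = a√(2mU₀)/ℏ = 1.67 × √(11.38) = 5.634.
The even/odd transcendental equations gain one root per π/2 in z₀, giving N = 1 + ⌊2z₀/π⌋ = 1 + ⌊3.586⌋ = 4.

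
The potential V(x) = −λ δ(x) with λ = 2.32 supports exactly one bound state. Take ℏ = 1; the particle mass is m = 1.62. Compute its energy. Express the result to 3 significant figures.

For x ≠ 0 the bound state is ψ ∝ e^{−κ|x|}; integrating the TISE across the delta gives the cusp condition 2κ = 2mλ/ℏ², so κ = 3.758.
Then E = −ℏ²κ²/(2m) = −mλ²/(2ℏ²) = -4.360.

E = -4.36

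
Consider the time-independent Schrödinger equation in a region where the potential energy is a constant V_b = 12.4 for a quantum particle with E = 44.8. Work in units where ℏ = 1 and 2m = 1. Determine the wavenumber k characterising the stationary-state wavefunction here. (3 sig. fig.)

With E > V_b the solution is oscillatory, ψ ∝ e^{±ikx} with k = √(2m(E − V_b))/ℏ.
k = √(2 × 0.5 × 32.4) = 5.692.

k = 5.69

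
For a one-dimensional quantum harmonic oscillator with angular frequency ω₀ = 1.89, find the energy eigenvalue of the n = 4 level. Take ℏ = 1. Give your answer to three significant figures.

The oscillator eigenvalues are E_n = ℏω₀(n + ½), so E_4 = 1.89 × 4.5 = 8.505.

E = 8.51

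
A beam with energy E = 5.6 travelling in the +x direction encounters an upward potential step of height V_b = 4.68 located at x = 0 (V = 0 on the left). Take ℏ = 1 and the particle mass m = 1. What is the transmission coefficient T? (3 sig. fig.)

T = 0.821

On each side the TISE gives plane waves with k = √(2m(E − V))/ℏ: k₁ = √(2·1·5.6) = 3.347, k₂ = √(2·1·0.92) = 1.356.
Continuity of ψ and ψ′ at the step yields the reflection amplitude r = (k₁ − k₂)/(k₁ + k₂) = 0.4232; thus R = |r|² = 0.1791, T = 0.8209.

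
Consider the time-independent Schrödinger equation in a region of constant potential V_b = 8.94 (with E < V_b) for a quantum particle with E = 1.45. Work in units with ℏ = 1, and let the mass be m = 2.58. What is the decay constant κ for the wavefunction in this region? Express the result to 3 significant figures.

Since E < V_b the TISE in this region is ψ'' = κ²ψ with κ = √(2m(V_b − E))/ℏ.
κ = √(2 × 2.58 × 7.49) = 6.217.

κ = 6.22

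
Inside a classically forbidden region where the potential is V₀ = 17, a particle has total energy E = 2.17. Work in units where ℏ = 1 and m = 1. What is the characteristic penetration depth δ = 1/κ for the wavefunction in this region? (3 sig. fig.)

Since E < V₀ the TISE in this region is ψ'' = κ²ψ with κ = √(2m(V₀ − E))/ℏ.
κ = √(2 × 1 × 14.83) = 5.446. The penetration depth is δ = 1/κ = 0.184.

δ = 0.184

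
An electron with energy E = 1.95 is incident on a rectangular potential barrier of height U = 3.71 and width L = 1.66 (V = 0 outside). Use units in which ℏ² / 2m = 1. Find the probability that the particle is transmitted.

T = 0.0476

E < U: inside the barrier ψ ∝ e^{±κx} with κ = √(2m(U − E))/ℏ = 1.327.
κL = 2.202, sinh(κL) = 4.467.
Matching ψ, ψ′ at both faces gives T = [1 + U² sinh²(κL) / (4E(U − E))]⁻¹ = 1/21.01 = 0.0476.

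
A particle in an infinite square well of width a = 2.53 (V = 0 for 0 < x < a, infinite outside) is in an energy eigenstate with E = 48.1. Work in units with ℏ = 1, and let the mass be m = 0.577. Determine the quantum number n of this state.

For an infinite well E_n = n²π²ℏ²/(2ma²), so n = (a/πℏ)√(2mE).
n = (2.53/π) × √(2 × 0.577 × 48.1) = 6.000 → n = 6.

n = 6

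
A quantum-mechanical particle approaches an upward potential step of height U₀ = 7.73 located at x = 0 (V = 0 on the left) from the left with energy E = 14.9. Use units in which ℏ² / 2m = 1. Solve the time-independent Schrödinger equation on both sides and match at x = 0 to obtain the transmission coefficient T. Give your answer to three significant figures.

T = 0.967

On each side the TISE gives plane waves with k = √(2m(E − V))/ℏ: k₁ = √(2·½·14.9) = 3.860, k₂ = √(2·½·7.17) = 2.678.
Continuity of ψ and ψ′ at the step yields the reflection amplitude r = (k₁ − k₂)/(k₁ + k₂) = 0.1809; thus R = |r|² = 0.03271, T = 0.9673.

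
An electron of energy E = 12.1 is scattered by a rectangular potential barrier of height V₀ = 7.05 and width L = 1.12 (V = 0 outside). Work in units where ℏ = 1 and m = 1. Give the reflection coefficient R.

Above the barrier the interior wavenumber is k₂ = √(2m(E − V₀))/ℏ = 3.178, giving phase k₂L = 3.559.
Matching at both interfaces gives T⁻¹ = 1 + V₀² sin²(k₂L) / [4E(E − V₀)] = 1.033, hence T = 0.968.
R = 1 − T = 0.0324.

R = 0.0324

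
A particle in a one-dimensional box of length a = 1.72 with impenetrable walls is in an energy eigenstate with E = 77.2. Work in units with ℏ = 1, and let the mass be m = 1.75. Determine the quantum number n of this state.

n = 9

From E_n = n²π²ℏ²/(2ma²) invert to n = √(2ma²E)/(πℏ).
n = (1.72/π) × √(2 × 1.75 × 77.2) = 9.000 → n = 9.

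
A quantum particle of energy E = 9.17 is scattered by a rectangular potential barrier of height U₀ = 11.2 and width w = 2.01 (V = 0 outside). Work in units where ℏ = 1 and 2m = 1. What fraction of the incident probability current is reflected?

R = 0.992

E < U₀: inside the barrier ψ ∝ e^{±κx} with κ = √(2m(U₀ − E))/ℏ = 1.425.
κw = 2.864, sinh(κw) = 8.736.
The exact tunnelling result is T⁻¹ = 1 + U₀² sinh²(κw) / [4E(U₀ − E)] = 129.6, so T = 0.00772.
R = 1 − T = 0.992.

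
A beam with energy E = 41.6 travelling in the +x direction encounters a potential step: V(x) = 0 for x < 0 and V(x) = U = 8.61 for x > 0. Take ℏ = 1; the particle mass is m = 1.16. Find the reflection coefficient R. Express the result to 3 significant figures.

R = 0.00335

The wavenumbers are k₁ = √(2mE)/ℏ = 9.824 on the left and k₂ = √(2m(E − U))/ℏ = 8.749 on the right.
Matching ψ and ψ′ at x = 0 gives r = (k₁ − k₂)/(k₁ + k₂), so R = r² = 0.003353 and T = 1 − R = 0.9966.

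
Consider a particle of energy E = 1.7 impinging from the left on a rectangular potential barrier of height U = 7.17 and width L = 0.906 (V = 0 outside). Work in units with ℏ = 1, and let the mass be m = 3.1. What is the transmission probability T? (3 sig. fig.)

Since E < U the interior solution is evanescent with decay constant κ = √(2m(U − E))/ℏ = 5.824.
κL = 5.276, sinh(κL) = 97.81.
The exact tunnelling result is T⁻¹ = 1 + U² sinh²(κL) / [4E(U − E)] = 13220, so T = 0.0000756.

T = 0.0000756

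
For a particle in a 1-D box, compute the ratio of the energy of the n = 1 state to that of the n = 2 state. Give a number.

0.25

Since E_n ∝ n², the ratio is (1/2)² = 0.25.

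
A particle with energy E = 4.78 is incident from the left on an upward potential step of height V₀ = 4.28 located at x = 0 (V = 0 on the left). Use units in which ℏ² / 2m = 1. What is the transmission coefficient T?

The wavenumbers are k₁ = √(2mE)/ℏ = 2.186 on the left and k₂ = √(2m(E − V₀))/ℏ = 0.7071 on the right.
Matching ψ and ψ′ at x = 0 gives r = (k₁ − k₂)/(k₁ + k₂), so R = r² = 0.2614 and T = 1 − R = 0.7386.

T = 0.739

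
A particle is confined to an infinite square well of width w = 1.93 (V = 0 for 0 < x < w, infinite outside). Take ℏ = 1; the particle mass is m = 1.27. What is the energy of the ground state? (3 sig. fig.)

Requiring ψ(0) = ψ(w) = 0 quantises k = nπ/w, hence E_n = ℏ²k²/2m = n²π²ℏ²/(2mw²).
E_1 = 1² × π² / (2 × 1.27 × 1.93²) = 1.043.

E = 1.04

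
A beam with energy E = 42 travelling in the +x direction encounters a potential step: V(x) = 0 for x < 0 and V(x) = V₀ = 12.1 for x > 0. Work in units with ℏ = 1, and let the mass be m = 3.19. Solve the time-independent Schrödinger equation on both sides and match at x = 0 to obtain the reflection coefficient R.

R = 0.00718

On each side the TISE gives plane waves with k = √(2m(E − V))/ℏ: k₁ = √(2·3.19·42) = 16.37, k₂ = √(2·3.19·29.9) = 13.81.
Continuity of ψ and ψ′ at the step yields the reflection amplitude r = (k₁ − k₂)/(k₁ + k₂) = 0.08475; thus R = |r|² = 0.007182, T = 0.9928.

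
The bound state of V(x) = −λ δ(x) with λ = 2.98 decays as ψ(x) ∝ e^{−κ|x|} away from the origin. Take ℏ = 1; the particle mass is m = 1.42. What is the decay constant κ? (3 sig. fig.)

Integrating the TISE across x = 0 gives the cusp condition ψ'(0⁺) − ψ'(0⁻) = −(2mλ/ℏ²)ψ(0).
With ψ ∝ e^{−κ|x|} this yields −2κ = −2mλ/ℏ², so κ = mλ/ℏ² = 4.232.

κ = 4.23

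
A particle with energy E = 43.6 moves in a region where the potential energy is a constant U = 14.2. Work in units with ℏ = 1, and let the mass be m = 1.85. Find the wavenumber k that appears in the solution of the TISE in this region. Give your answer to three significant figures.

k = 10.4

With E > U the solution is oscillatory, ψ ∝ e^{±ikx} with k = √(2m(E − U))/ℏ.
k = √(2 × 1.85 × 29.4) = 10.43.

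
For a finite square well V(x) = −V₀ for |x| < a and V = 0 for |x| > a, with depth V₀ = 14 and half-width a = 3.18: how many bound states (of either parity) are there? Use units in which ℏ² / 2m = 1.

N = 8

The dimensionless depth is z₀ = a√(2mV₀)/ℏ = 3.18 × √(14.00) = 11.90.
The even/odd transcendental equations gain one root per π/2 in z₀, giving N = 1 + ⌊2z₀/π⌋ = 1 + ⌊7.575⌋ = 8.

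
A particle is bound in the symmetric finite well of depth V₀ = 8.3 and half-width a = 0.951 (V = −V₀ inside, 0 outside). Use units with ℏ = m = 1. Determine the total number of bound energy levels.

The dimensionless depth is z₀ = a√(2mV₀)/ℏ = 0.951 × √(16.60) = 3.875.
The even/odd transcendental equations gain one root per π/2 in z₀, giving N = 1 + ⌊2z₀/π⌋ = 1 + ⌊2.467⌋ = 3.

N = 3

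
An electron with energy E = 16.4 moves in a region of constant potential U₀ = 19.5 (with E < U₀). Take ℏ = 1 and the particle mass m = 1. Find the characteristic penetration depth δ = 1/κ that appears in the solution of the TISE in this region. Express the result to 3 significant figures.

δ = 0.402

Since E < U₀ the TISE in this region is ψ'' = κ²ψ with κ = √(2m(U₀ − E))/ℏ.
κ = √(2 × 1 × 3.1) = 2.490. The penetration depth is δ = 1/κ = 0.402.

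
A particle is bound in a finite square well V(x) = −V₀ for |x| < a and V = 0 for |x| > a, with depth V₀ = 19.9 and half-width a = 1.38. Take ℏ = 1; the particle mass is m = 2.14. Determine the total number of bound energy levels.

The dimensionless depth is z₀ = a√(2mV₀)/ℏ = 1.38 × √(85.17) = 12.74.
The even/odd transcendental equations gain one root per π/2 in z₀, giving N = 1 + ⌊2z₀/π⌋ = 1 + ⌊8.108⌋ = 9.

N = 9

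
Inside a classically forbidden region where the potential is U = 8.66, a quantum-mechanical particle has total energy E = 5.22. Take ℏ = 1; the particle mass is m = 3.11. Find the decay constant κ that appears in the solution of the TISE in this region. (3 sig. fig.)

κ = 4.63

Since E < U the TISE in this region is ψ'' = κ²ψ with κ = √(2m(U − E))/ℏ.
κ = √(2 × 3.11 × 3.44) = 4.626.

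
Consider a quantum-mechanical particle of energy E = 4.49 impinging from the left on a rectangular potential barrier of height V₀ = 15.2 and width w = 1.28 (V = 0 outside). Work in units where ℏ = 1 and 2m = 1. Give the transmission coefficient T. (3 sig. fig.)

T = 0.000765

Since E < V₀ the interior solution is evanescent with decay constant κ = √(2m(V₀ − E))/ℏ = 3.273.
κw = 4.189, sinh(κw) = 32.97.
The exact tunnelling result is T⁻¹ = 1 + V₀² sinh²(κw) / [4E(V₀ − E)] = 1307, so T = 0.000765.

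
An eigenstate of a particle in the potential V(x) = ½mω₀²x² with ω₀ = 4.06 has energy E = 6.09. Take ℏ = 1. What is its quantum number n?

Invert E_n = (n + ½)ℏω₀: n = E/ℏω₀ − ½ = 1.000, so n = 1.

n = 1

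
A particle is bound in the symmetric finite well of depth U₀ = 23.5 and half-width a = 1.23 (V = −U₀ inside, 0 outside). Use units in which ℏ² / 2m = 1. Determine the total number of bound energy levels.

The dimensionless depth is z₀ = a√(2mU₀)/ℏ = 1.23 × √(23.50) = 5.963.
The even/odd transcendental equations gain one root per π/2 in z₀, giving N = 1 + ⌊2z₀/π⌋ = 1 + ⌊3.796⌋ = 4.

N = 4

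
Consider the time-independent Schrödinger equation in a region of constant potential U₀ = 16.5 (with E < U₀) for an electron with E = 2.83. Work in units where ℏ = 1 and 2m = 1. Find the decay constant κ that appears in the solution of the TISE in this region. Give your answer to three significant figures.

κ = 3.70

Since E < U₀ the TISE in this region is ψ'' = κ²ψ with κ = √(2m(U₀ − E))/ℏ.
κ = √(2 × 0.5 × 13.67) = 3.697.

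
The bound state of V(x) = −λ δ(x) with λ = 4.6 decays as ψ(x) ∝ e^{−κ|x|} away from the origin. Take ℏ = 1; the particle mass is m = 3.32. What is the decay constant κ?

κ = 15.3

Integrating the TISE across x = 0 gives the cusp condition ψ'(0⁺) − ψ'(0⁻) = −(2mλ/ℏ²)ψ(0).
With ψ ∝ e^{−κ|x|} this yields −2κ = −2mλ/ℏ², so κ = mλ/ℏ² = 15.27.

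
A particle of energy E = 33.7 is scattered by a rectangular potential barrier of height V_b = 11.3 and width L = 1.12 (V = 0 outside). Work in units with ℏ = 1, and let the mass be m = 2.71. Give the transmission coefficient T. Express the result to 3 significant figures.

T = 0.998

E > V_b: inside the barrier k₂ = √(2m(E − V_b))/ℏ = 11.02, k₂L = 12.34.
Matching at both interfaces gives T⁻¹ = 1 + V_b² sin²(k₂L) / [4E(E − V_b)] = 1.002, hence T = 0.998.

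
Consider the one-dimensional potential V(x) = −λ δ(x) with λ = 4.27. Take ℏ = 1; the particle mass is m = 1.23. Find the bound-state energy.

E = -11.2

For x ≠ 0 the bound state is ψ ∝ e^{−κ|x|}; integrating the TISE across the delta gives the cusp condition 2κ = 2mλ/ℏ², so κ = 5.252.
Then E = −ℏ²κ²/(2m) = −mλ²/(2ℏ²) = -11.21.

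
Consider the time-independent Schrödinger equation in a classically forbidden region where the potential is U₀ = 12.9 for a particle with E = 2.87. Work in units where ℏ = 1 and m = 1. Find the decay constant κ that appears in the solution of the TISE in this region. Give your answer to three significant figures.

κ = 4.48

Since E < U₀ the TISE in this region is ψ'' = κ²ψ with κ = √(2m(U₀ − E))/ℏ.
κ = √(2 × 1 × 10.03) = 4.479.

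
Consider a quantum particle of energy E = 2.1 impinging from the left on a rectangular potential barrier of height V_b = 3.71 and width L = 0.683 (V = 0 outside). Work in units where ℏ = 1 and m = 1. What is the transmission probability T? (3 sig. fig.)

E < V_b: inside the barrier ψ ∝ e^{±κx} with κ = √(2m(V_b − E))/ℏ = 1.794.
κL = 1.226, sinh(κL) = 1.556.
The exact tunnelling result is T⁻¹ = 1 + V_b² sinh²(κL) / [4E(V_b − E)] = 3.465, so T = 0.289.

T = 0.289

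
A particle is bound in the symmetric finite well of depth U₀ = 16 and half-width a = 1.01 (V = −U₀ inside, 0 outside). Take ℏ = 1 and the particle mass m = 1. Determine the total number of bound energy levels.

N = 4

The dimensionless depth is z₀ = a√(2mU₀)/ℏ = 1.01 × √(32.00) = 5.713.
The even/odd transcendental equations gain one root per π/2 in z₀, giving N = 1 + ⌊2z₀/π⌋ = 1 + ⌊3.637⌋ = 4.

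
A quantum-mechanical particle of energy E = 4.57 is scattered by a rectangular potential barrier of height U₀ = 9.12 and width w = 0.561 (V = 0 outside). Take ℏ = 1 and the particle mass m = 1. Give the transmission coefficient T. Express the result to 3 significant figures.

E < U₀: inside the barrier ψ ∝ e^{±κx} with κ = √(2m(U₀ − E))/ℏ = 3.017.
κw = 1.692, sinh(κw) = 2.624.
Matching ψ, ψ′ at both faces gives T = [1 + U₀² sinh²(κw) / (4E(U₀ − E))]⁻¹ = 1/7.885 = 0.127.

T = 0.127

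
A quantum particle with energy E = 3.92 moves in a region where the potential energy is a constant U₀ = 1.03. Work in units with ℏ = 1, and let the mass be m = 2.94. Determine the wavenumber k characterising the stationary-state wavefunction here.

With E > U₀ the solution is oscillatory, ψ ∝ e^{±ikx} with k = √(2m(E − U₀))/ℏ.
k = √(2 × 2.94 × 2.89) = 4.122.

k = 4.12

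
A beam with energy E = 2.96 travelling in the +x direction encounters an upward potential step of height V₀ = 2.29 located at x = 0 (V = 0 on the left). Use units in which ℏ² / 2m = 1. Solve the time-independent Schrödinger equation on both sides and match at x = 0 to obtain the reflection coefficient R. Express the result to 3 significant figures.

R = 0.126

On each side the TISE gives plane waves with k = √(2m(E − V))/ℏ: k₁ = √(2·½·2.96) = 1.720, k₂ = √(2·½·0.67) = 0.8185.
Continuity of ψ and ψ′ at the step yields the reflection amplitude r = (k₁ − k₂)/(k₁ + k₂) = 0.3552; thus R = |r|² = 0.1262, T = 0.8738.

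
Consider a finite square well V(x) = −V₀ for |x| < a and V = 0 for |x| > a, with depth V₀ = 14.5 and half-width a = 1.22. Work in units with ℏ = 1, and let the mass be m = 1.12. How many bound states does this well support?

The dimensionless depth is z₀ = a√(2mV₀)/ℏ = 1.22 × √(32.48) = 6.953.
A new bound state (alternating even/odd) appears each time z₀ passes a multiple of π/2, so N = ⌊2z₀/π⌋ + 1 = ⌊4.426⌋ + 1 = 5.

N = 5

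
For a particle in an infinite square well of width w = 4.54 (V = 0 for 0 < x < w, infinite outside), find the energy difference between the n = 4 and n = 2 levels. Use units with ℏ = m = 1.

E_n = n²π²ℏ²/(2mw²), so ΔE = (4² − 2²) π²ℏ²/(2mw²).
ΔE = 12 × π² / (2 × 1 × 4.54²) = 2.873.

ΔE = 2.87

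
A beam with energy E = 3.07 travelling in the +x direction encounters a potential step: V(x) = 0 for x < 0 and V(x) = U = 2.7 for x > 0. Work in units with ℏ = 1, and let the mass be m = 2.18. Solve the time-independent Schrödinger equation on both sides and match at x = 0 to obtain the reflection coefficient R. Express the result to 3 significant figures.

R = 0.235

The wavenumbers are k₁ = √(2mE)/ℏ = 3.659 on the left and k₂ = √(2m(E − U))/ℏ = 1.270 on the right.
Matching ψ and ψ′ at x = 0 gives r = (k₁ − k₂)/(k₁ + k₂), so R = r² = 0.2348 and T = 1 − R = 0.7652.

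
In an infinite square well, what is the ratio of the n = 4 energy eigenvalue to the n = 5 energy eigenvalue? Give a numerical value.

0.64

Since E_n ∝ n², the ratio is (4/5)² = 0.64.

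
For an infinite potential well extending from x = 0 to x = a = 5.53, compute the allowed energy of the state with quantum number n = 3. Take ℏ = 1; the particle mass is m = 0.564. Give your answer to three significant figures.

Requiring ψ(0) = ψ(a) = 0 quantises k = nπ/a, hence E_n = ℏ²k²/2m = n²π²ℏ²/(2ma²).
E_3 = 3² × π² / (2 × 0.564 × 5.53²) = 2.575.

E = 2.58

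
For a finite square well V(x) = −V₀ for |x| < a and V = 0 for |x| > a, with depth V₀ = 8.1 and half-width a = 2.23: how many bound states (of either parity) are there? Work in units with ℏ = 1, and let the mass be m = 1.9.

N = 8

Define the well-strength parameter z₀ = (a/ℏ)√(2mV₀) = 2.23 × √(2·1.9·8.1) = 12.37.
A new bound state (alternating even/odd) appears each time z₀ passes a multiple of π/2, so N = ⌊2z₀/π⌋ + 1 = ⌊7.876⌋ + 1 = 8.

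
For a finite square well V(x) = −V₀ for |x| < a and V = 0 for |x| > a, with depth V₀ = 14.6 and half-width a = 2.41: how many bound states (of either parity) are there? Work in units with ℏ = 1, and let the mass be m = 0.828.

N = 8

The dimensionless depth is z₀ = a√(2mV₀)/ℏ = 2.41 × √(24.18) = 11.85.
A new bound state (alternating even/odd) appears each time z₀ passes a multiple of π/2, so N = ⌊2z₀/π⌋ + 1 = ⌊7.544⌋ + 1 = 8.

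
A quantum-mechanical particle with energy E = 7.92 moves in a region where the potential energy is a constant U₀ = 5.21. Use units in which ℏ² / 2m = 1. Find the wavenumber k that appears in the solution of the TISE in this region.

k = 1.65

With E > U₀ the solution is oscillatory, ψ ∝ e^{±ikx} with k = √(2m(E − U₀))/ℏ.
k = √(2 × 0.5 × 2.71) = 1.646.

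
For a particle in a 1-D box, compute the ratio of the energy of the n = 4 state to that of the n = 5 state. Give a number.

0.64

Since E_n ∝ n², the ratio is (4/5)² = 0.64.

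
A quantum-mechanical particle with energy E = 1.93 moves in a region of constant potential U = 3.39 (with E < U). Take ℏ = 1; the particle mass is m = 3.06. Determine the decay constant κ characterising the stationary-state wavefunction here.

κ = 2.99

Since E < U the TISE in this region is ψ'' = κ²ψ with κ = √(2m(U − E))/ℏ.
κ = √(2 × 3.06 × 1.46) = 2.989.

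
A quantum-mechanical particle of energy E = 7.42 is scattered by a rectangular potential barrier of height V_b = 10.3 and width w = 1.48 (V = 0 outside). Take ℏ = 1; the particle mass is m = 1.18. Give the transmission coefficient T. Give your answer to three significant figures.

T = 0.00143

E < V_b: inside the barrier ψ ∝ e^{±κx} with κ = √(2m(V_b − E))/ℏ = 2.607.
κw = 3.858, sinh(κw) = 23.69.
Matching ψ, ψ′ at both faces gives T = [1 + V_b² sinh²(κw) / (4E(V_b − E))]⁻¹ = 1/697.3 = 0.00143.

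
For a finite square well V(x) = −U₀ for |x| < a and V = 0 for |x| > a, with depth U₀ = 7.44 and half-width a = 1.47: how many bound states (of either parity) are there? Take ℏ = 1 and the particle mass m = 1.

N = 4

Define the well-strength parameter z₀ = (a/ℏ)√(2mU₀) = 1.47 × √(2·1·7.44) = 5.670.
The even/odd transcendental equations gain one root per π/2 in z₀, giving N = 1 + ⌊2z₀/π⌋ = 1 + ⌊3.610⌋ = 4.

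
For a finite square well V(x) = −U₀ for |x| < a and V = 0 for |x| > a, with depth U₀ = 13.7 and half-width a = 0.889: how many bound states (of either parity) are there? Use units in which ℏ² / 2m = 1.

N = 3

Define the well-strength parameter z₀ = (a/ℏ)√(2mU₀) = 0.889 × √(2·0.5·13.7) = 3.291.
A new bound state (alternating even/odd) appears each time z₀ passes a multiple of π/2, so N = ⌊2z₀/π⌋ + 1 = ⌊2.095⌋ + 1 = 3.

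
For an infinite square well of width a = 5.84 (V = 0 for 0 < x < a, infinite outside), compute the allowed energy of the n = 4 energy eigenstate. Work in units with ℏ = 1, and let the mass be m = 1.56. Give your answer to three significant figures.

Requiring ψ(0) = ψ(a) = 0 quantises k = nπ/a, hence E_n = ℏ²k²/2m = n²π²ℏ²/(2ma²).
E_4 = 4² × π² / (2 × 1.56 × 5.84²) = 1.484.

E = 1.48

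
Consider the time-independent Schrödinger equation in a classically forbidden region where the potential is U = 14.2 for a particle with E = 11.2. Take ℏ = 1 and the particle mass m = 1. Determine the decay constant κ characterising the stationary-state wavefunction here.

κ = 2.45

Since E < U the TISE in this region is ψ'' = κ²ψ with κ = √(2m(U − E))/ℏ.
κ = √(2 × 1 × 3) = 2.449.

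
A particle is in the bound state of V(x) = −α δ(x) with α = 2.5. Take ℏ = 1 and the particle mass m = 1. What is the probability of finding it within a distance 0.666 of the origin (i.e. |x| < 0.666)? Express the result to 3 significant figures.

P = 0.964

The normalised bound state is ψ = √κ e^{−κ|x|} with κ = mα/ℏ² = 2.500.
P(|x| < d) = ∫_{−d}^{d} κ e^{−2κ|x|} dx = 1 − e^{−2κd} = 1 − e^{−3.330} = 0.9642.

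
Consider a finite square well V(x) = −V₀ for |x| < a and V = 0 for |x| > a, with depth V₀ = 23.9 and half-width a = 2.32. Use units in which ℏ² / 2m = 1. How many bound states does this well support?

N = 8

The dimensionless depth is z₀ = a√(2mV₀)/ℏ = 2.32 × √(23.90) = 11.34.
The even/odd transcendental equations gain one root per π/2 in z₀, giving N = 1 + ⌊2z₀/π⌋ = 1 + ⌊7.220⌋ = 8.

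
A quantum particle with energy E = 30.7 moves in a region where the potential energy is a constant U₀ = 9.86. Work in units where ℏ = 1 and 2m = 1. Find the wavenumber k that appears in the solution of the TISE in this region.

k = 4.57

With E > U₀ the solution is oscillatory, ψ ∝ e^{±ikx} with k = √(2m(E − U₀))/ℏ.
k = √(2 × 0.5 × 20.84) = 4.565.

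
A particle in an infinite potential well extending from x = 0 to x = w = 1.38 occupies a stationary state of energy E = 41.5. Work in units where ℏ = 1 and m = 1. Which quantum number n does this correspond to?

From E_n = n²π²ℏ²/(2mw²) invert to n = √(2mw²E)/(πℏ).
n = (1.38/π) × √(2 × 1 × 41.5) = 4.002 → n = 4.

n = 4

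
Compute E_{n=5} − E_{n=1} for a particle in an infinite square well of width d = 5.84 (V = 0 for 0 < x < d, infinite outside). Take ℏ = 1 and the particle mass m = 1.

E_n = n²π²ℏ²/(2md²), so ΔE = (5² − 1²) π²ℏ²/(2md²).
ΔE = 24 × π² / (2 × 1 × 5.84²) = 3.473.

ΔE = 3.47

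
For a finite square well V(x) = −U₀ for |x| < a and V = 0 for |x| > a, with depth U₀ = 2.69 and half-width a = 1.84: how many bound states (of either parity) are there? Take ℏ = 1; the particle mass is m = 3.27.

N = 5

The dimensionless depth is z₀ = a√(2mU₀)/ℏ = 1.84 × √(17.59) = 7.718.
The even/odd transcendental equations gain one root per π/2 in z₀, giving N = 1 + ⌊2z₀/π⌋ = 1 + ⌊4.913⌋ = 5.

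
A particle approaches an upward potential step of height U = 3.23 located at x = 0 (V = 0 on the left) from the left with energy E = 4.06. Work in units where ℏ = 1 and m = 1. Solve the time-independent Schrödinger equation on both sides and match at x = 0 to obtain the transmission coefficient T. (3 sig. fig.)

On each side the TISE gives plane waves with k = √(2m(E − V))/ℏ: k₁ = √(2·1·4.06) = 2.850, k₂ = √(2·1·0.83) = 1.288.
Matching ψ and ψ′ at x = 0 gives r = (k₁ − k₂)/(k₁ + k₂), so R = r² = 0.1423 and T = 1 − R = 0.8577.

T = 0.858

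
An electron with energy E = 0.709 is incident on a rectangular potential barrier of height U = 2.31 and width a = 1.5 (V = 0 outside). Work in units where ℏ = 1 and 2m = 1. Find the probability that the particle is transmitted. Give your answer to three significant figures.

T = 0.0741

E < U: inside the barrier ψ ∝ e^{±κx} with κ = √(2m(U − E))/ℏ = 1.265.
κa = 1.898, sinh(κa) = 3.261.
The exact tunnelling result is T⁻¹ = 1 + U² sinh²(κa) / [4E(U − E)] = 13.50, so T = 0.0741.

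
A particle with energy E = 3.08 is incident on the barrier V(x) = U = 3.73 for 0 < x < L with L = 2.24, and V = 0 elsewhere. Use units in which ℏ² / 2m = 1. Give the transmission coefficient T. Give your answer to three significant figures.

T = 0.0616

E < U: inside the barrier ψ ∝ e^{±κx} with κ = √(2m(U − E))/ℏ = 0.8062.
κL = 1.806, sinh(κL) = 2.961.
The exact tunnelling result is T⁻¹ = 1 + U² sinh²(κL) / [4E(U − E)] = 16.23, so T = 0.0616.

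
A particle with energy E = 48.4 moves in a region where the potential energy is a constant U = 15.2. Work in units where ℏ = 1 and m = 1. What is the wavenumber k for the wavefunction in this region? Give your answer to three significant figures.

With E > U the solution is oscillatory, ψ ∝ e^{±ikx} with k = √(2m(E − U))/ℏ.
k = √(2 × 1 × 33.2) = 8.149.

k = 8.15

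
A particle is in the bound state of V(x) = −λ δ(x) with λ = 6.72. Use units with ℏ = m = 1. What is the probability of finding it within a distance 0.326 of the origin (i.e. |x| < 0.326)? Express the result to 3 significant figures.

P = 0.987

The normalised bound state is ψ = √κ e^{−κ|x|} with κ = mλ/ℏ² = 6.720.
P(|x| < d) = ∫_{−d}^{d} κ e^{−2κ|x|} dx = 1 − e^{−2κd} = 1 − e^{−4.381} = 0.9875.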